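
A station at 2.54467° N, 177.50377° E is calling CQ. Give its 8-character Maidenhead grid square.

Offset from 180°W / 90°S: lon 357.50377°, lat 92.54467°.
Field: lon ⌊357.50377/20⌋ = 17 → R; lat ⌊92.54467/10⌋ = 9 → J.
Square: lon ⌊17.50377/2⌋ = 8; lat ⌊2.54467/1⌋ = 2.
Subsquare: lon ⌊1.50377/0.0833333⌋ = 18 → s; lat ⌊0.54467/0.0416667⌋ = 13 → n.
Extended square: lon ⌊0.00377/0.00833333⌋ = 0; lat ⌊0.00300/0.00416667⌋ = 0.

RJ82sn00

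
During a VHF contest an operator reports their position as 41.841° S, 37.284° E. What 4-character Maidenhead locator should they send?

KE88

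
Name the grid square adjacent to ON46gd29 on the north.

Latitude extended square 9; +1 → 10, wraps to 0, carry into subsquare.
Latitude subsquare d = 3; +1 → 4 = e.
The longitude characters are unchanged.

ON46ge20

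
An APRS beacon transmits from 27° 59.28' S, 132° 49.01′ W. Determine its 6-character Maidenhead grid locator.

CG32oa

Shift to the Maidenhead origin (180°W, 90°S): lon 47.1832, lat 62.0120.
Field: 47.1832/20 → 2 → C, 62.0120/10 → 6 → G; chars CG.
Square: 7.1832/2 → 3, 2.0120/1 → 2; chars 32.
Subsquare: 1.1832/0.0833333 → 14 → o, 0.0120/0.0416667 → 0 → a; chars oa.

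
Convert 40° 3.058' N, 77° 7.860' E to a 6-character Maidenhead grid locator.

Add 180° to longitude and 90° to latitude: 257.1310, 130.0510.
Field: 257.1310/20 → 12 → M, 130.0510/10 → 13 → N; chars MN.
Square: 17.1310/2 → 8, 0.0510/1 → 0; chars 80.
Subsquare: 1.1310/0.0833333 → 13 → n, 0.0510/0.0416667 → 1 → b; chars nb.

MN80nb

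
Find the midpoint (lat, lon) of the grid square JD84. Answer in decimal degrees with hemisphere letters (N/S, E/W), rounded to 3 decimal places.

Field J=9, D=3: +9·20° lon, +3·10° lat → SW at lon 0°, lat -60°.
Square 8, 4: +8·2° lon, +4·1° lat → SW at lon 16°, lat -56°.
Cell spans 2° lon × 1° lat. Centre is SW corner plus half of each.
latitude 55.500° S, longitude 17.000° E.

55.500° S, 17.000° E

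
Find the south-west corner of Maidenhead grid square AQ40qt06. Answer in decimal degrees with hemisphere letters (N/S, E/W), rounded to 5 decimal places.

Field A=0, Q=16: +0·20° lon, +16·10° lat → SW at lon -180°, lat 70°.
Square 4, 0: +4·2° lon, +0·1° lat → SW at lon -172°, lat 70°.
Subsquare q=16, t=19: +16·0.0833333° lon, +19·0.0416667° lat → SW at lon -170.667°, lat 70.7917°.
Extended square 0, 6: +0·0.00833333° lon, +6·0.00416667° lat → SW at lon -170.667°, lat 70.8167°.
latitude 70.81667° N, longitude 170.66667° W.

70.81667° N, 170.66667° W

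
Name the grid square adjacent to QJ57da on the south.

Latitude subsquare a = 0; −1 → -1, wraps to 23 = x, carry into square.
Latitude square 7; −1 → 6.
The longitude characters are unchanged.

QJ56dx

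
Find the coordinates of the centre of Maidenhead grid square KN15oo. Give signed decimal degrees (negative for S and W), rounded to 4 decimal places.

Field K=10, N=13: +10·20° lon, +13·10° lat → SW at lon 20°, lat 40°.
Square 1, 5: +1·2° lon, +5·1° lat → SW at lon 22°, lat 45°.
Subsquare o=14, o=14: +14·0.0833333° lon, +14·0.0416667° lat → SW at lon 23.1667°, lat 45.5833°.
Cell spans 0.0833333° lon × 0.0416667° lat. Centre is SW corner plus half of each.
latitude 45.6042, longitude 23.2083.

45.6042, 23.2083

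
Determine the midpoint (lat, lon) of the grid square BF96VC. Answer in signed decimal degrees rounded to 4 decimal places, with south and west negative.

Field B=1, F=5: +1·20° lon, +5·10° lat → SW at lon -160°, lat -40°.
Square 9, 6: +9·2° lon, +6·1° lat → SW at lon -142°, lat -34°.
Subsquare v=21, c=2: +21·0.0833333° lon, +2·0.0416667° lat → SW at lon -140.25°, lat -33.9167°.
Cell spans 0.0833333° lon × 0.0416667° lat. Centre is SW corner plus half of each.
latitude -33.8958, longitude -140.2083.

-33.8958, -140.2083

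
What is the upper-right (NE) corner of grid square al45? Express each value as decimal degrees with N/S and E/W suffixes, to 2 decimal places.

26.00° N, 170.00° W

Field A=0, L=11: +0·20° lon, +11·10° lat → SW at lon -180°, lat 20°.
Square 4, 5: +4·2° lon, +5·1° lat → SW at lon -172°, lat 25°.
Cell spans 2° lon × 1° lat. NE corner is SW corner plus one full cell.
latitude 26.00° N, longitude 170.00° W.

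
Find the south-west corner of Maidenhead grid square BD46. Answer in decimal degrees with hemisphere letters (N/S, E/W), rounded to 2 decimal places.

Field B=1, D=3: +1·20° lon, +3·10° lat → SW at lon -160°, lat -60°.
Square 4, 6: +4·2° lon, +6·1° lat → SW at lon -152°, lat -54°.
latitude 54.00° S, longitude 152.00° W.

54.00° S, 152.00° W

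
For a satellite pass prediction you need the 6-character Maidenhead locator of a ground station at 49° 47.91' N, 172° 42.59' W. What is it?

Add 180° to longitude and 90° to latitude: 7.2902, 139.7985.
Field: lon ⌊7.2902/20⌋ = 0 → A; lat ⌊139.7985/10⌋ = 13 → N.
Square: lon ⌊7.2902/2⌋ = 3; lat ⌊9.7985/1⌋ = 9.
Subsquare: lon ⌊1.2902/0.0833333⌋ = 15 → p; lat ⌊0.7985/0.0416667⌋ = 19 → t.

AN39pt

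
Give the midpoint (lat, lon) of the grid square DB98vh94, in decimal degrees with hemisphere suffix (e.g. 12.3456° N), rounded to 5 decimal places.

71.68958° S, 100.17083° W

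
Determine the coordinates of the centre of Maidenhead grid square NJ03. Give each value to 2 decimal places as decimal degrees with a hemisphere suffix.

3.50° N, 81.00° E

Field N=13, J=9: +13·20° lon, +9·10° lat → SW at lon 80°, lat 0°.
Square 0, 3: +0·2° lon, +3·1° lat → SW at lon 80°, lat 3°.
Cell spans 2° lon × 1° lat. Centre is SW corner plus half of each.
latitude 3.50° N, longitude 81.00° E.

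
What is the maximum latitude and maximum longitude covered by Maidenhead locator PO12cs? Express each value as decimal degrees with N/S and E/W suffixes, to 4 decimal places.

Field P=15, O=14: +15·20° lon, +14·10° lat → SW at lon 120°, lat 50°.
Square 1, 2: +1·2° lon, +2·1° lat → SW at lon 122°, lat 52°.
Subsquare c=2, s=18: +2·0.0833333° lon, +18·0.0416667° lat → SW at lon 122.167°, lat 52.75°.
Cell spans 0.0833333° lon × 0.0416667° lat. NE corner is SW corner plus one full cell.
latitude 52.7917° N, longitude 122.2500° E.

52.7917° N, 122.2500° E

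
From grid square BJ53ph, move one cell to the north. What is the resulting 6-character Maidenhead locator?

BJ53pi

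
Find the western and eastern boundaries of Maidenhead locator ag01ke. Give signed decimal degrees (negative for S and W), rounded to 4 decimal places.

Field A=0, G=6: +0·20° lon, +6·10° lat → SW at lon -180°, lat -30°.
Square 0, 1: +0·2° lon, +1·1° lat → SW at lon -180°, lat -29°.
Subsquare k=10, e=4: +10·0.0833333° lon, +4·0.0416667° lat → SW at lon -179.167°, lat -28.8333°.
Cell spans 0.0833333° lon × 0.0416667° lat.
west -179.1667, east -179.0833.

-179.1667, -179.0833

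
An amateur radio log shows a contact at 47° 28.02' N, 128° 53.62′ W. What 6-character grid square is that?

CN57nl

Offset from 180°W / 90°S: lon 51.1063°, lat 137.4670°.
Field: lon ⌊51.1063/20⌋ = 2 → C; lat ⌊137.4670/10⌋ = 13 → N.
Square: lon ⌊11.1063/2⌋ = 5; lat ⌊7.4670/1⌋ = 7.
Subsquare: lon ⌊1.1063/0.0833333⌋ = 13 → n; lat ⌊0.4670/0.0416667⌋ = 11 → l.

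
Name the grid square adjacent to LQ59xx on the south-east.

LQ69aw

Longitude subsquare x = 23; +1 → 24, wraps to 0 = a, carry into square.
Longitude square 5; +1 → 6.
Latitude subsquare x = 23; −1 → 22 = w.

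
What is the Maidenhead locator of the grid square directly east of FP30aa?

Longitude subsquare a = 0; +1 → 1 = b.
The latitude characters are unchanged.

FP30ba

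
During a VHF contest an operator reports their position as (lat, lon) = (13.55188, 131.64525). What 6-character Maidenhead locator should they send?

Offset from 180°W / 90°S: lon 311.6453°, lat 103.5519°.
Field (20°×10°, letters A–R): 311.6453/20 → 15 → P, 103.5519/10 → 10 → K; chars PK.
Square (2°×1°, digits 0–9): 11.6453/2 → 5, 3.5519/1 → 3; chars 53.
Subsquare (5′×2.5′, letters a–x): 1.6453/0.0833333 → 19 → t, 0.5519/0.0416667 → 13 → n; chars tn.

PK53tn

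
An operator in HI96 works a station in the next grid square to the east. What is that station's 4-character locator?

II06

Longitude square 9; +1 → 10, wraps to 0, carry into field.
Longitude field H = 7; +1 → 8 = I.
The latitude characters are unchanged.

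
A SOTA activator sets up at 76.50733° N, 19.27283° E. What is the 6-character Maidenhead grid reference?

Offset from 180°W / 90°S: lon 199.2728°, lat 166.5073°.
Field (20°×10°, letters A–R): 199.2728/20 → 9 → J, 166.5073/10 → 16 → Q; chars JQ.
Square (2°×1°, digits 0–9): 19.2728/2 → 9, 6.5073/1 → 6; chars 96.
Subsquare (5′×2.5′, letters a–x): 1.2728/0.0833333 → 15 → p, 0.5073/0.0416667 → 12 → m; chars pm.

JQ96pm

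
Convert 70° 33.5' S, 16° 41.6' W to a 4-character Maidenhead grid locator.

IB19

Add 180° to longitude and 90° to latitude: 163.31, 19.44.
Field: 163.31/20 → 8 → I, 19.44/10 → 1 → B; chars IB.
Square: 3.31/2 → 1, 9.44/1 → 9; chars 19.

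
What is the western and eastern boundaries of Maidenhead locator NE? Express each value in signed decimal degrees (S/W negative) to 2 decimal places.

Field N=13, E=4: +13·20° lon, +4·10° lat → SW at lon 80°, lat -50°.
Cell spans 20° lon × 10° lat.
west 80.00, east 100.00.

80.00, 100.00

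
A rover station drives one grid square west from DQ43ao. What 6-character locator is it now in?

Longitude subsquare a = 0; −1 → -1, wraps to 23 = x, carry into square.
Longitude square 4; −1 → 3.
The latitude characters are unchanged.

DQ33xo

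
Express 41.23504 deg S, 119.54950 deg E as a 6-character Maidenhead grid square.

OE98ss

Add 180° to longitude and 90° to latitude: 299.5495, 48.7650.
Field: lon ⌊299.5495/20⌋ = 14 → O; lat ⌊48.7650/10⌋ = 4 → E.
Square: lon ⌊19.5495/2⌋ = 9; lat ⌊8.7650/1⌋ = 8.
Subsquare: lon ⌊1.5495/0.0833333⌋ = 18 → s; lat ⌊0.7650/0.0416667⌋ = 18 → s.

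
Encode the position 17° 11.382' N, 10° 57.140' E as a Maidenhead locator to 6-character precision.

JK57le

Add 180° to longitude and 90° to latitude: 190.9523, 107.1897.
Field: 190.9523/20 → 9 → J, 107.1897/10 → 10 → K; chars JK.
Square: 10.9523/2 → 5, 7.1897/1 → 7; chars 57.
Subsquare: 0.9523/0.0833333 → 11 → l, 0.1897/0.0416667 → 4 → e; chars le.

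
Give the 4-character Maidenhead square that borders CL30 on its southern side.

Latitude square 0; −1 → -1, wraps to 9, carry into field.
Latitude field L = 11; −1 → 10 = K.
The longitude characters are unchanged.

CK39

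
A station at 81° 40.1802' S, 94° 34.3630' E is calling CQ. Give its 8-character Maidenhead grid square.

Add 180° to longitude and 90° to latitude: 274.57272, 8.33033.
Field: lon ⌊274.57272/20⌋ = 13 → N; lat ⌊8.33033/10⌋ = 0 → A.
Square: lon ⌊14.57272/2⌋ = 7; lat ⌊8.33033/1⌋ = 8.
Subsquare: lon ⌊0.57272/0.0833333⌋ = 6 → g; lat ⌊0.33033/0.0416667⌋ = 7 → h.
Extended square: lon ⌊0.07272/0.00833333⌋ = 8; lat ⌊0.03866/0.00416667⌋ = 9.

NA78gh89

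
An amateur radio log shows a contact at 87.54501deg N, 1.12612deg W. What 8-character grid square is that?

IR97kn40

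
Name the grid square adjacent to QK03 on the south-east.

QK12

Longitude square 0; +1 → 1.
Latitude square 3; −1 → 2.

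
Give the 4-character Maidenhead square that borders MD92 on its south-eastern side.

Longitude square 9; +1 → 10, wraps to 0, carry into field.
Longitude field M = 12; +1 → 13 = N.
Latitude square 2; −1 → 1.

ND01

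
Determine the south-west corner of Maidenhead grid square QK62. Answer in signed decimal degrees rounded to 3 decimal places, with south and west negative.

Field Q=16, K=10: +16·20° lon, +10·10° lat → SW at lon 140°, lat 10°.
Square 6, 2: +6·2° lon, +2·1° lat → SW at lon 152°, lat 12°.
latitude 12.000, longitude 152.000.

12.000, 152.000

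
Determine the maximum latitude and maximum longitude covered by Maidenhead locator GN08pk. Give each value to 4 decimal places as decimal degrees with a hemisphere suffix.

48.4583° N, 58.6667° W

Field G=6, N=13: +6·20° lon, +13·10° lat → SW at lon -60°, lat 40°.
Square 0, 8: +0·2° lon, +8·1° lat → SW at lon -60°, lat 48°.
Subsquare p=15, k=10: +15·0.0833333° lon, +10·0.0416667° lat → SW at lon -58.75°, lat 48.4167°.
Cell spans 0.0833333° lon × 0.0416667° lat. NE corner is SW corner plus one full cell.
latitude 48.4583° N, longitude 58.6667° W.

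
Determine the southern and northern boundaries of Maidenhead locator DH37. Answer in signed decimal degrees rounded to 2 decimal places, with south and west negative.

Field D=3, H=7: +3·20° lon, +7·10° lat → SW at lon -120°, lat -20°.
Square 3, 7: +3·2° lon, +7·1° lat → SW at lon -114°, lat -13°.
Cell spans 2° lon × 1° lat.
south -13.00, north -12.00.

-13.00, -12.00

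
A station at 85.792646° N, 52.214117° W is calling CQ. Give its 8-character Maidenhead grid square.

Add 180° to longitude and 90° to latitude: 127.78588, 175.79265.
Field (20°×10°, letters A–R): lon ⌊127.78588/20⌋ = 6 → G; lat ⌊175.79265/10⌋ = 17 → R.
Square (2°×1°, digits 0–9): lon ⌊7.78588/2⌋ = 3; lat ⌊5.79265/1⌋ = 5.
Subsquare (5′×2.5′, letters a–x): lon ⌊1.78588/0.0833333⌋ = 21 → v; lat ⌊0.79265/0.0416667⌋ = 19 → t.
Extended square (30″×15″, digits 0–9): lon ⌊0.03588/0.00833333⌋ = 4; lat ⌊0.00098/0.00416667⌋ = 0.

GR35vt40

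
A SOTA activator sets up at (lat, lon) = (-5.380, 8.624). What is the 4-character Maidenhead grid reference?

JI44

Shift to the Maidenhead origin (180°W, 90°S): lon 188.62, lat 84.62.
Field (20°×10°, letters A–R): lon ⌊188.62/20⌋ = 9 → J; lat ⌊84.62/10⌋ = 8 → I.
Square (2°×1°, digits 0–9): lon ⌊8.62/2⌋ = 4; lat ⌊4.62/1⌋ = 4.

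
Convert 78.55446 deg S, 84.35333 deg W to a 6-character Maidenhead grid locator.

EB71tk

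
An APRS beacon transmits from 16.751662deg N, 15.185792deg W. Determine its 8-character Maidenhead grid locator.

Add 180° to longitude and 90° to latitude: 164.81421, 106.75166.
Field: 164.81421/20 → 8 → I, 106.75166/10 → 10 → K; chars IK.
Square: 4.81421/2 → 2, 6.75166/1 → 6; chars 26.
Subsquare: 0.81421/0.0833333 → 9 → j, 0.75166/0.0416667 → 18 → s; chars js.
Extended square: 0.06421/0.00833333 → 7, 0.00166/0.00416667 → 0; chars 70.

IK26js70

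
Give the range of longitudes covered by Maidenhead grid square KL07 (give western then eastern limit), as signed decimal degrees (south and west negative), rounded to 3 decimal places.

20.000, 22.000

Field K=10, L=11: +10·20° lon, +11·10° lat → SW at lon 20°, lat 20°.
Square 0, 7: +0·2° lon, +7·1° lat → SW at lon 20°, lat 27°.
Cell spans 2° lon × 1° lat.
west 20.000, east 22.000.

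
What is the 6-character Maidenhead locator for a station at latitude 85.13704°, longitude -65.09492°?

Offset from 180°W / 90°S: lon 114.9051°, lat 175.1370°.
Field: 114.9051/20 → 5 → F, 175.1370/10 → 17 → R; chars FR.
Square: 14.9051/2 → 7, 5.1370/1 → 5; chars 75.
Subsquare: 0.9051/0.0833333 → 10 → k, 0.1370/0.0416667 → 3 → d; chars kd.

FR75kd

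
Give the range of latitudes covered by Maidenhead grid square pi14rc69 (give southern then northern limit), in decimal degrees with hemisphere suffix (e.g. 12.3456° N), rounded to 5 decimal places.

Field P=15, I=8: +15·20° lon, +8·10° lat → SW at lon 120°, lat -10°.
Square 1, 4: +1·2° lon, +4·1° lat → SW at lon 122°, lat -6°.
Subsquare r=17, c=2: +17·0.0833333° lon, +2·0.0416667° lat → SW at lon 123.417°, lat -5.91667°.
Extended square 6, 9: +6·0.00833333° lon, +9·0.00416667° lat → SW at lon 123.467°, lat -5.87917°.
Cell spans 0.00833333° lon × 0.00416667° lat.
south 5.87917° S, north 5.87500° S.

5.87917° S, 5.87500° S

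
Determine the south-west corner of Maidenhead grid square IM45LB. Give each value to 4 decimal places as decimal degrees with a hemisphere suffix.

Field I=8, M=12: +8·20° lon, +12·10° lat → SW at lon -20°, lat 30°.
Square 4, 5: +4·2° lon, +5·1° lat → SW at lon -12°, lat 35°.
Subsquare l=11, b=1: +11·0.0833333° lon, +1·0.0416667° lat → SW at lon -11.0833°, lat 35.0417°.
latitude 35.0417° N, longitude 11.0833° W.

35.0417° N, 11.0833° W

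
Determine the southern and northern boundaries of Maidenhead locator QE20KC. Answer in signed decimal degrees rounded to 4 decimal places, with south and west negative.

-49.9167, -49.8750

Field Q=16, E=4: +16·20° lon, +4·10° lat → SW at lon 140°, lat -50°.
Square 2, 0: +2·2° lon, +0·1° lat → SW at lon 144°, lat -50°.
Subsquare k=10, c=2: +10·0.0833333° lon, +2·0.0416667° lat → SW at lon 144.833°, lat -49.9167°.
Cell spans 0.0833333° lon × 0.0416667° lat.
south -49.9167, north -49.8750.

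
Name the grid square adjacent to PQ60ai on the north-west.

Longitude subsquare a = 0; −1 → -1, wraps to 23 = x, carry into square.
Longitude square 6; −1 → 5.
Latitude subsquare i = 8; +1 → 9 = j.

PQ50xj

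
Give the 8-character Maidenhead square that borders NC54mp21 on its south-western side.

Longitude extended square 2; −1 → 1.
Latitude extended square 1; −1 → 0.

NC54mp10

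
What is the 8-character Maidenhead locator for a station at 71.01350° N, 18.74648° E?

JQ91ia93

Offset from 180°W / 90°S: lon 198.74648°, lat 161.01350°.
Field (20°×10°, letters A–R): lon ⌊198.74648/20⌋ = 9 → J; lat ⌊161.01350/10⌋ = 16 → Q.
Square (2°×1°, digits 0–9): lon ⌊18.74648/2⌋ = 9; lat ⌊1.01350/1⌋ = 1.
Subsquare (5′×2.5′, letters a–x): lon ⌊0.74648/0.0833333⌋ = 8 → i; lat ⌊0.01350/0.0416667⌋ = 0 → a.
Extended square (30″×15″, digits 0–9): lon ⌊0.07981/0.00833333⌋ = 9; lat ⌊0.01350/0.00416667⌋ = 3.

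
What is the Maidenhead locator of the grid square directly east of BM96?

Longitude square 9; +1 → 10, wraps to 0, carry into field.
Longitude field B = 1; +1 → 2 = C.
The latitude characters are unchanged.

CM06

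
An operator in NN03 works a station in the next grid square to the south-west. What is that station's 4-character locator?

MN92

Longitude square 0; −1 → -1, wraps to 9, carry into field.
Longitude field N = 13; −1 → 12 = M.
Latitude square 3; −1 → 2.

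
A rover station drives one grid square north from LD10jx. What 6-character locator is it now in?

Latitude subsquare x = 23; +1 → 24, wraps to 0 = a, carry into square.
Latitude square 0; +1 → 1.
The longitude characters are unchanged.

LD11ja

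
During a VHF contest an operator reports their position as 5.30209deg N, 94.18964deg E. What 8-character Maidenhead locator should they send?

Shift to the Maidenhead origin (180°W, 90°S): lon 274.18964, lat 95.30209.
Field: lon ⌊274.18964/20⌋ = 13 → N; lat ⌊95.30209/10⌋ = 9 → J.
Square: lon ⌊14.18964/2⌋ = 7; lat ⌊5.30209/1⌋ = 5.
Subsquare: lon ⌊0.18964/0.0833333⌋ = 2 → c; lat ⌊0.30209/0.0416667⌋ = 7 → h.
Extended square: lon ⌊0.02297/0.00833333⌋ = 2; lat ⌊0.01042/0.00416667⌋ = 2.

NJ75ch22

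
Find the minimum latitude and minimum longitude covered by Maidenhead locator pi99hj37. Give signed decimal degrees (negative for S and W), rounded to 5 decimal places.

Field P=15, I=8: +15·20° lon, +8·10° lat → SW at lon 120°, lat -10°.
Square 9, 9: +9·2° lon, +9·1° lat → SW at lon 138°, lat -1°.
Subsquare h=7, j=9: +7·0.0833333° lon, +9·0.0416667° lat → SW at lon 138.583°, lat -0.625°.
Extended square 3, 7: +3·0.00833333° lon, +7·0.00416667° lat → SW at lon 138.608°, lat -0.595833°.
latitude -0.59583, longitude 138.60833.

-0.59583, 138.60833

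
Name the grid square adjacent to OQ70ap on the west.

OQ60xp

Longitude subsquare a = 0; −1 → -1, wraps to 23 = x, carry into square.
Longitude square 7; −1 → 6.
The latitude characters are unchanged.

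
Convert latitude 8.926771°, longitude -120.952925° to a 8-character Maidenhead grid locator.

CJ98mw52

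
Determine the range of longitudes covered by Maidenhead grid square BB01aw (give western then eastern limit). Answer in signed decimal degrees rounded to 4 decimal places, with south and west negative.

-160.0000, -159.9167

Field B=1, B=1: +1·20° lon, +1·10° lat → SW at lon -160°, lat -80°.
Square 0, 1: +0·2° lon, +1·1° lat → SW at lon -160°, lat -79°.
Subsquare a=0, w=22: +0·0.0833333° lon, +22·0.0416667° lat → SW at lon -160°, lat -78.0833°.
Cell spans 0.0833333° lon × 0.0416667° lat.
west -160.0000, east -159.9167.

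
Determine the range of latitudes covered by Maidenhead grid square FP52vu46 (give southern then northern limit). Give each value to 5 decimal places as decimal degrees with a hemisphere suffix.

62.85833° N, 62.86250° N

Field F=5, P=15: +5·20° lon, +15·10° lat → SW at lon -80°, lat 60°.
Square 5, 2: +5·2° lon, +2·1° lat → SW at lon -70°, lat 62°.
Subsquare v=21, u=20: +21·0.0833333° lon, +20·0.0416667° lat → SW at lon -68.25°, lat 62.8333°.
Extended square 4, 6: +4·0.00833333° lon, +6·0.00416667° lat → SW at lon -68.2167°, lat 62.8583°.
Cell spans 0.00833333° lon × 0.00416667° lat.
south 62.85833° N, north 62.86250° N.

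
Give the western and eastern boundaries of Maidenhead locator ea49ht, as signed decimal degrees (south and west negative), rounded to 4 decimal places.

-91.4167, -91.3333

Field E=4, A=0: +4·20° lon, +0·10° lat → SW at lon -100°, lat -90°.
Square 4, 9: +4·2° lon, +9·1° lat → SW at lon -92°, lat -81°.
Subsquare h=7, t=19: +7·0.0833333° lon, +19·0.0416667° lat → SW at lon -91.4167°, lat -80.2083°.
Cell spans 0.0833333° lon × 0.0416667° lat.
west -91.4167, east -91.3333.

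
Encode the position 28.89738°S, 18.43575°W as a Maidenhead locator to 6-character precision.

Add 180° to longitude and 90° to latitude: 161.5643, 61.1026.
Field: lon ⌊161.5643/20⌋ = 8 → I; lat ⌊61.1026/10⌋ = 6 → G.
Square: lon ⌊1.5643/2⌋ = 0; lat ⌊1.1026/1⌋ = 1.
Subsquare: lon ⌊1.5643/0.0833333⌋ = 18 → s; lat ⌊0.1026/0.0416667⌋ = 2 → c.

IG01sc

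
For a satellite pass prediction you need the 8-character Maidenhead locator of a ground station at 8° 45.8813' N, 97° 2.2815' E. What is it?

NJ88ms43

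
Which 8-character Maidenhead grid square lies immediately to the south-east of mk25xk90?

MK35aj09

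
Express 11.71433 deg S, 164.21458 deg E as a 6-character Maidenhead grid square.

RH28cg

Offset from 180°W / 90°S: lon 344.2146°, lat 78.2857°.
Field (20°×10°, letters A–R): 344.2146/20 → 17 → R, 78.2857/10 → 7 → H; chars RH.
Square (2°×1°, digits 0–9): 4.2146/2 → 2, 8.2857/1 → 8; chars 28.
Subsquare (5′×2.5′, letters a–x): 0.2146/0.0833333 → 2 → c, 0.2857/0.0416667 → 6 → g; chars cg.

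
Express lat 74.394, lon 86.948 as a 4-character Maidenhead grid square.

NQ34

Offset from 180°W / 90°S: lon 266.95°, lat 164.39°.
Field: lon ⌊266.95/20⌋ = 13 → N; lat ⌊164.39/10⌋ = 16 → Q.
Square: lon ⌊6.95/2⌋ = 3; lat ⌊4.39/1⌋ = 4.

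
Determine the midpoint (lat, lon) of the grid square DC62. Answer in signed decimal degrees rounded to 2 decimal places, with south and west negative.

-67.50, -107.00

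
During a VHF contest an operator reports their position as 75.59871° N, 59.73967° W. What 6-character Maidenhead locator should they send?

GQ05do

Add 180° to longitude and 90° to latitude: 120.2603, 165.5987.
Field: 120.2603/20 → 6 → G, 165.5987/10 → 16 → Q; chars GQ.
Square: 0.2603/2 → 0, 5.5987/1 → 5; chars 05.
Subsquare: 0.2603/0.0833333 → 3 → d, 0.5987/0.0416667 → 14 → o; chars do.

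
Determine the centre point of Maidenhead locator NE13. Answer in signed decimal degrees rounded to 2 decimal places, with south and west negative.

-46.50, 83.00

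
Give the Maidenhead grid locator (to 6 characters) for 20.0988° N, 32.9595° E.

KL60lc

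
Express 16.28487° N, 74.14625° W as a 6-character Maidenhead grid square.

FK26wg

Shift to the Maidenhead origin (180°W, 90°S): lon 105.8538, lat 106.2849.
Field (20°×10°, letters A–R): lon ⌊105.8538/20⌋ = 5 → F; lat ⌊106.2849/10⌋ = 10 → K.
Square (2°×1°, digits 0–9): lon ⌊5.8538/2⌋ = 2; lat ⌊6.2849/1⌋ = 6.
Subsquare (5′×2.5′, letters a–x): lon ⌊1.8538/0.0833333⌋ = 22 → w; lat ⌊0.2849/0.0416667⌋ = 6 → g.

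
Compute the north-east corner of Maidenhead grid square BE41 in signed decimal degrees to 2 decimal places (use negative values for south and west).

Field B=1, E=4: +1·20° lon, +4·10° lat → SW at lon -160°, lat -50°.
Square 4, 1: +4·2° lon, +1·1° lat → SW at lon -152°, lat -49°.
Cell spans 2° lon × 1° lat. NE corner is SW corner plus one full cell.
latitude -48.00, longitude -150.00.

-48.00, -150.00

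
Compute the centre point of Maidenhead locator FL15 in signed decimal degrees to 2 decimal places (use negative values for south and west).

25.50, -77.00

Field F=5, L=11: +5·20° lon, +11·10° lat → SW at lon -80°, lat 20°.
Square 1, 5: +1·2° lon, +5·1° lat → SW at lon -78°, lat 25°.
Cell spans 2° lon × 1° lat. Centre is SW corner plus half of each.
latitude 25.50, longitude -77.00.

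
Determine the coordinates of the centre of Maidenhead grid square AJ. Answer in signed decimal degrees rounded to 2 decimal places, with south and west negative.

5.00, -170.00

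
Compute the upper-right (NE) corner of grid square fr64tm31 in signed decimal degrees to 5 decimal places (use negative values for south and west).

Field F=5, R=17: +5·20° lon, +17·10° lat → SW at lon -80°, lat 80°.
Square 6, 4: +6·2° lon, +4·1° lat → SW at lon -68°, lat 84°.
Subsquare t=19, m=12: +19·0.0833333° lon, +12·0.0416667° lat → SW at lon -66.4167°, lat 84.5°.
Extended square 3, 1: +3·0.00833333° lon, +1·0.00416667° lat → SW at lon -66.3917°, lat 84.5042°.
Cell spans 0.00833333° lon × 0.00416667° lat. NE corner is SW corner plus one full cell.
latitude 84.50833, longitude -66.38333.

84.50833, -66.38333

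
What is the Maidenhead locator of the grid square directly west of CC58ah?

Longitude subsquare a = 0; −1 → -1, wraps to 23 = x, carry into square.
Longitude square 5; −1 → 4.
The latitude characters are unchanged.

CC48xh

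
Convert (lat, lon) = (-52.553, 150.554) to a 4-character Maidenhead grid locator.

QD57

Shift to the Maidenhead origin (180°W, 90°S): lon 330.55, lat 37.45.
Field (20°×10°, letters A–R): 330.55/20 → 16 → Q, 37.45/10 → 3 → D; chars QD.
Square (2°×1°, digits 0–9): 10.55/2 → 5, 7.45/1 → 7; chars 57.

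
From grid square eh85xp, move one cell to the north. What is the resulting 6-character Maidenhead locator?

Latitude subsquare p = 15; +1 → 16 = q.
The longitude characters are unchanged.

EH85xq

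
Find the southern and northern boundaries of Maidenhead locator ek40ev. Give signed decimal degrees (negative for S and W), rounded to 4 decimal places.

10.8750, 10.9167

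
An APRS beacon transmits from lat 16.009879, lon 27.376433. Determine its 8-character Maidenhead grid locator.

KK36qa52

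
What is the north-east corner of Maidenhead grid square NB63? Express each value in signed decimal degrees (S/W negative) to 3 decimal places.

Field N=13, B=1: +13·20° lon, +1·10° lat → SW at lon 80°, lat -80°.
Square 6, 3: +6·2° lon, +3·1° lat → SW at lon 92°, lat -77°.
Cell spans 2° lon × 1° lat. NE corner is SW corner plus one full cell.
latitude -76.000, longitude 94.000.

-76.000, 94.000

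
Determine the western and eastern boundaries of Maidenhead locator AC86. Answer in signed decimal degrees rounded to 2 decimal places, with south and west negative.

-164.00, -162.00

Field A=0, C=2: +0·20° lon, +2·10° lat → SW at lon -180°, lat -70°.
Square 8, 6: +8·2° lon, +6·1° lat → SW at lon -164°, lat -64°.
Cell spans 2° lon × 1° lat.
west -164.00, east -162.00.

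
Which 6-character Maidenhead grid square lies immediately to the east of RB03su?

Longitude subsquare s = 18; +1 → 19 = t.
The latitude characters are unchanged.

RB03tu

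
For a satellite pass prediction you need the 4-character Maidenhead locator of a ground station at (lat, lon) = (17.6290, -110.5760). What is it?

Shift to the Maidenhead origin (180°W, 90°S): lon 69.42, lat 107.63.
Field: 69.42/20 → 3 → D, 107.63/10 → 10 → K; chars DK.
Square: 9.42/2 → 4, 7.63/1 → 7; chars 47.

DK47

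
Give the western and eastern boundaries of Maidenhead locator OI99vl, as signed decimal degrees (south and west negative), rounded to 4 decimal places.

Field O=14, I=8: +14·20° lon, +8·10° lat → SW at lon 100°, lat -10°.
Square 9, 9: +9·2° lon, +9·1° lat → SW at lon 118°, lat -1°.
Subsquare v=21, l=11: +21·0.0833333° lon, +11·0.0416667° lat → SW at lon 119.75°, lat -0.541667°.
Cell spans 0.0833333° lon × 0.0416667° lat.
west 119.7500, east 119.8333.

119.7500, 119.8333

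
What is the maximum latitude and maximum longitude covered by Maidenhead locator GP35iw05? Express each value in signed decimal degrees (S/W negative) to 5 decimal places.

65.94167, -53.32500

Field G=6, P=15: +6·20° lon, +15·10° lat → SW at lon -60°, lat 60°.
Square 3, 5: +3·2° lon, +5·1° lat → SW at lon -54°, lat 65°.
Subsquare i=8, w=22: +8·0.0833333° lon, +22·0.0416667° lat → SW at lon -53.3333°, lat 65.9167°.
Extended square 0, 5: +0·0.00833333° lon, +5·0.00416667° lat → SW at lon -53.3333°, lat 65.9375°.
Cell spans 0.00833333° lon × 0.00416667° lat. NE corner is SW corner plus one full cell.
latitude 65.94167, longitude -53.32500.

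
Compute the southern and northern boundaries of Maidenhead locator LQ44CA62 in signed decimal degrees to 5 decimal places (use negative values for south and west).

Field L=11, Q=16: +11·20° lon, +16·10° lat → SW at lon 40°, lat 70°.
Square 4, 4: +4·2° lon, +4·1° lat → SW at lon 48°, lat 74°.
Subsquare c=2, a=0: +2·0.0833333° lon, +0·0.0416667° lat → SW at lon 48.1667°, lat 74°.
Extended square 6, 2: +6·0.00833333° lon, +2·0.00416667° lat → SW at lon 48.2167°, lat 74.0083°.
Cell spans 0.00833333° lon × 0.00416667° lat.
south 74.00833, north 74.01250.

74.00833, 74.01250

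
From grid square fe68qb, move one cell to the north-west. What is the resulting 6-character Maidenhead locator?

FE68pc

Longitude subsquare q = 16; −1 → 15 = p.
Latitude subsquare b = 1; +1 → 2 = c.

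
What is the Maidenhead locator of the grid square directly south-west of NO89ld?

NO89kc

Longitude subsquare l = 11; −1 → 10 = k.
Latitude subsquare d = 3; −1 → 2 = c.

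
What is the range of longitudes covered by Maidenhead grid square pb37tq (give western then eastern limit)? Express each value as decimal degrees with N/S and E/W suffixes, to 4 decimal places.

Field P=15, B=1: +15·20° lon, +1·10° lat → SW at lon 120°, lat -80°.
Square 3, 7: +3·2° lon, +7·1° lat → SW at lon 126°, lat -73°.
Subsquare t=19, q=16: +19·0.0833333° lon, +16·0.0416667° lat → SW at lon 127.583°, lat -72.3333°.
Cell spans 0.0833333° lon × 0.0416667° lat.
west 127.5833° E, east 127.6667° E.

127.5833° E, 127.6667° E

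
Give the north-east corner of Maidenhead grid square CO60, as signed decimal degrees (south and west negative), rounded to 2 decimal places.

51.00, -126.00

Field C=2, O=14: +2·20° lon, +14·10° lat → SW at lon -140°, lat 50°.
Square 6, 0: +6·2° lon, +0·1° lat → SW at lon -128°, lat 50°.
Cell spans 2° lon × 1° lat. NE corner is SW corner plus one full cell.
latitude 51.00, longitude -126.00.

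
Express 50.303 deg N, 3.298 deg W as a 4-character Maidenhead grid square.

Shift to the Maidenhead origin (180°W, 90°S): lon 176.70, lat 140.30.
Field: 176.70/20 → 8 → I, 140.30/10 → 14 → O; chars IO.
Square: 16.70/2 → 8, 0.30/1 → 0; chars 80.

IO80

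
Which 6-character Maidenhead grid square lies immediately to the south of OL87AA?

OL86ax

Latitude subsquare a = 0; −1 → -1, wraps to 23 = x, carry into square.
Latitude square 7; −1 → 6.
The longitude characters are unchanged.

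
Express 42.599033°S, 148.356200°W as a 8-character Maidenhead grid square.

Shift to the Maidenhead origin (180°W, 90°S): lon 31.64380, lat 47.40097.
Field: lon ⌊31.64380/20⌋ = 1 → B; lat ⌊47.40097/10⌋ = 4 → E.
Square: lon ⌊11.64380/2⌋ = 5; lat ⌊7.40097/1⌋ = 7.
Subsquare: lon ⌊1.64380/0.0833333⌋ = 19 → t; lat ⌊0.40097/0.0416667⌋ = 9 → j.
Extended square: lon ⌊0.06047/0.00833333⌋ = 7; lat ⌊0.02597/0.00416667⌋ = 6.

BE57tj76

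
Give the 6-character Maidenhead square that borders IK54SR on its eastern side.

IK54tr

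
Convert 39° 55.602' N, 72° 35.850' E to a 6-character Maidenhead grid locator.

MM69hw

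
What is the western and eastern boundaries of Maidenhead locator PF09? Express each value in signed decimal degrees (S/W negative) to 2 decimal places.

120.00, 122.00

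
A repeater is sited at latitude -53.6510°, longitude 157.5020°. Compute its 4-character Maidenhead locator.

QD86

Add 180° to longitude and 90° to latitude: 337.50, 36.35.
Field (20°×10°, letters A–R): 337.50/20 → 16 → Q, 36.35/10 → 3 → D; chars QD.
Square (2°×1°, digits 0–9): 17.50/2 → 8, 6.35/1 → 6; chars 86.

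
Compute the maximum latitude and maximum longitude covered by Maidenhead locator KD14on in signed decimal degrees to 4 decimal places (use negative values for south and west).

-55.4167, 23.2500

Field K=10, D=3: +10·20° lon, +3·10° lat → SW at lon 20°, lat -60°.
Square 1, 4: +1·2° lon, +4·1° lat → SW at lon 22°, lat -56°.
Subsquare o=14, n=13: +14·0.0833333° lon, +13·0.0416667° lat → SW at lon 23.1667°, lat -55.4583°.
Cell spans 0.0833333° lon × 0.0416667° lat. NE corner is SW corner plus one full cell.
latitude -55.4167, longitude 23.2500.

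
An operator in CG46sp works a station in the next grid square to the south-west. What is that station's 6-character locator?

CG46ro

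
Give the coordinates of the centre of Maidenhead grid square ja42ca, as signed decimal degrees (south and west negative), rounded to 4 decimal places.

Field J=9, A=0: +9·20° lon, +0·10° lat → SW at lon 0°, lat -90°.
Square 4, 2: +4·2° lon, +2·1° lat → SW at lon 8°, lat -88°.
Subsquare c=2, a=0: +2·0.0833333° lon, +0·0.0416667° lat → SW at lon 8.16667°, lat -88°.
Cell spans 0.0833333° lon × 0.0416667° lat. Centre is SW corner plus half of each.
latitude -87.9792, longitude 8.2083.

-87.9792, 8.2083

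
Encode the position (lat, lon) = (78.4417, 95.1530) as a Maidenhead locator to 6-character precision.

NQ78nk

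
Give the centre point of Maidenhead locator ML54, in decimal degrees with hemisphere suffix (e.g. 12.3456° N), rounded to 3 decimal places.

24.500° N, 71.000° E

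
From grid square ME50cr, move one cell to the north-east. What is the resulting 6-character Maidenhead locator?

Longitude subsquare c = 2; +1 → 3 = d.
Latitude subsquare r = 17; +1 → 18 = s.

ME50ds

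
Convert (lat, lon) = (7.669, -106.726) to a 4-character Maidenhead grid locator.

Shift to the Maidenhead origin (180°W, 90°S): lon 73.27, lat 97.67.
Field: lon ⌊73.27/20⌋ = 3 → D; lat ⌊97.67/10⌋ = 9 → J.
Square: lon ⌊13.27/2⌋ = 6; lat ⌊7.67/1⌋ = 7.

DJ67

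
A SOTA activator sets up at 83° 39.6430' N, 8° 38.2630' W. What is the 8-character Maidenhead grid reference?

Shift to the Maidenhead origin (180°W, 90°S): lon 171.36228, lat 173.66072.
Field: lon ⌊171.36228/20⌋ = 8 → I; lat ⌊173.66072/10⌋ = 17 → R.
Square: lon ⌊11.36228/2⌋ = 5; lat ⌊3.66072/1⌋ = 3.
Subsquare: lon ⌊1.36228/0.0833333⌋ = 16 → q; lat ⌊0.66072/0.0416667⌋ = 15 → p.
Extended square: lon ⌊0.02895/0.00833333⌋ = 3; lat ⌊0.03572/0.00416667⌋ = 8.

IR53qp38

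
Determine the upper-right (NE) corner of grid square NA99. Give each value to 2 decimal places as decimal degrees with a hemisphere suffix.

80.00° S, 100.00° E

Field N=13, A=0: +13·20° lon, +0·10° lat → SW at lon 80°, lat -90°.
Square 9, 9: +9·2° lon, +9·1° lat → SW at lon 98°, lat -81°.
Cell spans 2° lon × 1° lat. NE corner is SW corner plus one full cell.
latitude 80.00° S, longitude 100.00° E.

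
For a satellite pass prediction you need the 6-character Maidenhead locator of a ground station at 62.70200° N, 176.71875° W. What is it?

AP12pq

Shift to the Maidenhead origin (180°W, 90°S): lon 3.2812, lat 152.7020.
Field: lon ⌊3.2812/20⌋ = 0 → A; lat ⌊152.7020/10⌋ = 15 → P.
Square: lon ⌊3.2812/2⌋ = 1; lat ⌊2.7020/1⌋ = 2.
Subsquare: lon ⌊1.2812/0.0833333⌋ = 15 → p; lat ⌊0.7020/0.0416667⌋ = 16 → q.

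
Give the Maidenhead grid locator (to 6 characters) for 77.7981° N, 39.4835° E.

KQ97rt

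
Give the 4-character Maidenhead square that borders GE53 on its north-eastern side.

GE64

Longitude square 5; +1 → 6.
Latitude square 3; +1 → 4.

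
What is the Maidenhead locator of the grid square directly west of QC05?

PC95

Longitude square 0; −1 → -1, wraps to 9, carry into field.
Longitude field Q = 16; −1 → 15 = P.
The latitude characters are unchanged.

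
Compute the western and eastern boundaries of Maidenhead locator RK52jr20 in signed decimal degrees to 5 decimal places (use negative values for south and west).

Field R=17, K=10: +17·20° lon, +10·10° lat → SW at lon 160°, lat 10°.
Square 5, 2: +5·2° lon, +2·1° lat → SW at lon 170°, lat 12°.
Subsquare j=9, r=17: +9·0.0833333° lon, +17·0.0416667° lat → SW at lon 170.75°, lat 12.7083°.
Extended square 2, 0: +2·0.00833333° lon, +0·0.00416667° lat → SW at lon 170.767°, lat 12.7083°.
Cell spans 0.00833333° lon × 0.00416667° lat.
west 170.76667, east 170.77500.

170.76667, 170.77500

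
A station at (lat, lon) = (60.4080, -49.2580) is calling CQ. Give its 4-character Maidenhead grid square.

GP50

Offset from 180°W / 90°S: lon 130.74°, lat 150.41°.
Field (20°×10°, letters A–R): lon ⌊130.74/20⌋ = 6 → G; lat ⌊150.41/10⌋ = 15 → P.
Square (2°×1°, digits 0–9): lon ⌊10.74/2⌋ = 5; lat ⌊0.41/1⌋ = 0.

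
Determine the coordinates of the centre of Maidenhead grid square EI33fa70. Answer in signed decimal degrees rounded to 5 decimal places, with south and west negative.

-6.99792, -93.52083

Field E=4, I=8: +4·20° lon, +8·10° lat → SW at lon -100°, lat -10°.
Square 3, 3: +3·2° lon, +3·1° lat → SW at lon -94°, lat -7°.
Subsquare f=5, a=0: +5·0.0833333° lon, +0·0.0416667° lat → SW at lon -93.5833°, lat -7°.
Extended square 7, 0: +7·0.00833333° lon, +0·0.00416667° lat → SW at lon -93.525°, lat -7°.
Cell spans 0.00833333° lon × 0.00416667° lat. Centre is SW corner plus half of each.
latitude -6.99792, longitude -93.52083.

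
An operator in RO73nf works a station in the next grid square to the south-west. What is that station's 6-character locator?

RO73me

Longitude subsquare n = 13; −1 → 12 = m.
Latitude subsquare f = 5; −1 → 4 = e.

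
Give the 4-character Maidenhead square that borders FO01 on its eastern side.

FO11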